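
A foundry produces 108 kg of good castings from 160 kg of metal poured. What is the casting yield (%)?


Formula: Casting Yield = (W_good / W_total) * 100
Yield = (108 kg / 160 kg) * 100 = 67.5000%


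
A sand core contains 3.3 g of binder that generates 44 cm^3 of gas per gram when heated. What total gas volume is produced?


Formula: V_gas = W_binder * gas_evolution_rate
V = 3.3 g * 44 cm^3/g = 145.2000 cm^3


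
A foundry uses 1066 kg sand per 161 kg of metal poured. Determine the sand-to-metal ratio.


Formula: Sand-to-Metal Ratio = W_sand / W_metal
Ratio = 1066 kg / 161 kg = 6.6211


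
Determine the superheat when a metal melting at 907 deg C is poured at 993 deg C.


Formula: Superheat = T_pour - T_melt
Superheat = 993 - 907 = 86 deg C


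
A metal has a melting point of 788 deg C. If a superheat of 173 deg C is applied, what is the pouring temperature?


Formula: T_pour = T_melt + Superheat
T_pour = 788 + 173 = 961 deg C

Answer: 961 deg C


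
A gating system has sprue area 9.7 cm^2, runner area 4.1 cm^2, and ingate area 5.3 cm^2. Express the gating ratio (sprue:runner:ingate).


Sprue:Runner:Ingate = 1 : 4.1/9.7 : 5.3/9.7 = 1:0.42:0.55

Answer: 1:0.42:0.55


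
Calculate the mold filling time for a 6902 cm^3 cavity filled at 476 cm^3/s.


Formula: t_fill = V_mold / Q_flow
t = 6902 cm^3 / 476 cm^3/s = 14.5000 s

14.5000 s


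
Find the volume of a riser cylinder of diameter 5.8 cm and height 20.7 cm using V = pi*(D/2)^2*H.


Formula: V = pi * (D/2)^2 * H  (cylinder volume)
Radius = D/2 = 5.8/2 = 2.9 cm
V = pi * 2.9^2 * 20.7 = 546.9104 cm^3

Final answer: 546.9104 cm^3


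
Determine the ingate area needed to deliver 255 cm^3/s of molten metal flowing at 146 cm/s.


Formula: A_ingate = Q / v  (continuity equation)
A = 255 cm^3/s / 146 cm/s = 1.7466 cm^2


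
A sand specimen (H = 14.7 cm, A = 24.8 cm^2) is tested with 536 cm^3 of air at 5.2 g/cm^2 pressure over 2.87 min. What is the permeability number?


Formula: Permeability Number P = (V * H) / (p * A * t)
Numerator: V * H = 536 * 14.7 = 7879.2
Denominator: p * A * t = 5.2 * 24.8 * 2.87 = 370.1152
P = 7879.2 / 370.1152 = 21.2885


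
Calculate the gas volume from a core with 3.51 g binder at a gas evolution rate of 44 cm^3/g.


Formula: V_gas = W_binder * gas_evolution_rate
V = 3.51 g * 44 cm^3/g = 154.4400 cm^3

154.4400 cm^3


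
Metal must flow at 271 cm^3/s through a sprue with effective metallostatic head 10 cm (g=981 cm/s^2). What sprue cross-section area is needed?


Formula: v = sqrt(2*g*h), A = Q/v
Velocity: v = sqrt(2 * 981 * 10) = sqrt(19620) = 140.0714 cm/s
Sprue area: A = Q / v = 271 / 140.0714 = 1.9347 cm^2


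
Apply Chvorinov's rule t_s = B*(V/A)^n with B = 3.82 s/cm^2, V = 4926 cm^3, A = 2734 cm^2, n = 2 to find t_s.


Formula: t_s = B * (V/A)^n  (Chvorinov's rule, n=2)
Modulus M = V/A = 4926/2734 = 1.801756 cm
M^2 = 1.801756^2 = 3.246325 cm^2
t_s = 3.82 * 3.246325 = 12.4010 s

Answer: 12.4010 s


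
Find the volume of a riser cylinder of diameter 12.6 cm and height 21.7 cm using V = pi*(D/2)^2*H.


Formula: V = pi * (D/2)^2 * H  (cylinder volume)
Radius = D/2 = 12.6/2 = 6.3 cm
V = pi * 6.3^2 * 21.7 = 2705.7689 cm^3

Final answer: 2705.7689 cm^3


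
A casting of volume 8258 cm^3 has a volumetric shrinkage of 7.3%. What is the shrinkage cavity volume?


Formula: V_shrink = V_casting * shrinkage_pct / 100
V_shrink = 8258 cm^3 * 7.3 / 100 = 602.8340 cm^3

602.8340 cm^3


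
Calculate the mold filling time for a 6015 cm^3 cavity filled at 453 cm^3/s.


Formula: t_fill = V_mold / Q_flow
t = 6015 cm^3 / 453 cm^3/s = 13.2781 s


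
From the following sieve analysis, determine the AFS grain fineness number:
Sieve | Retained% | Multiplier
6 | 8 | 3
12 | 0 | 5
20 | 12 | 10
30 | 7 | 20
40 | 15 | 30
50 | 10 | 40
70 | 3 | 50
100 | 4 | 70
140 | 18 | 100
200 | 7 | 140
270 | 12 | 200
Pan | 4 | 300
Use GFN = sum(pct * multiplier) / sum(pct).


Formula: GFN = sum(pct * multiplier) / sum(pct)
sum(pct * multiplier) = 7944
sum(pct) = 100
GFN = 7944 / 100 = 79.44


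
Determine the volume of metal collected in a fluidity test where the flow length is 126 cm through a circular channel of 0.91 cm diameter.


Formula: V = pi * (d/2)^2 * L  (cylinder volume)
Radius = 0.91/2 = 0.455 cm
V = pi * 0.455^2 * 126 = 81.9489 cm^3

Final answer: 81.9489 cm^3


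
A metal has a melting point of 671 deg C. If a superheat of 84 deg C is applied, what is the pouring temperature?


Formula: T_pour = T_melt + Superheat
T_pour = 671 + 84 = 755 deg C

755 deg C


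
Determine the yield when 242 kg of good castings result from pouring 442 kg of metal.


Formula: Casting Yield = (W_good / W_total) * 100
Yield = (242 kg / 442 kg) * 100 = 54.7511%

Final answer: 54.7511%


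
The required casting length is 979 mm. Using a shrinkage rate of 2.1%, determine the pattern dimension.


Formula: L_pattern = L_casting * (1 + shrinkage_rate/100)
Shrinkage factor = 1 + 2.1/100 = 1.021
L_pattern = 979 mm * 1.021 = 999.5590 mm

999.5590 mm


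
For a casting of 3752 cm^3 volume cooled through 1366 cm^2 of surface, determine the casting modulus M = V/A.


Formula: Casting Modulus M = V / A
M = 3752 cm^3 / 1366 cm^2 = 2.7467 cm

2.7467 cm


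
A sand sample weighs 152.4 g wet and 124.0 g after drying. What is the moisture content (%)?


Formula: MC = (W_wet - W_dry) / W_wet * 100
Water mass = 152.4 - 124.0 = 28.4 g
MC = 28.4 / 152.4 * 100 = 18.6352%

Answer: 18.6352%


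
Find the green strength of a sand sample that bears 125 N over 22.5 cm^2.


Formula: Compressive Strength = Force / Area
Strength = 125 N / 22.5 cm^2 = 5.5556 N/cm^2

Final answer: 5.5556 N/cm^2


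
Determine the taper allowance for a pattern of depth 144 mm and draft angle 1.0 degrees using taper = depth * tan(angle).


Formula: taper = depth * tan(draft_angle)
tan(1.0 deg) = 0.0174551
taper = 144 mm * 0.0174551 = 2.5135 mm

Final answer: 2.5135 mm


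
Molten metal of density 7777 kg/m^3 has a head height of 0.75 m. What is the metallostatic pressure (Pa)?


Formula: P = rho * g * h
rho * g = 7777 * 9.81 = 76292.37 N/m^3
P = 76292.37 * 0.75 = 57219.2775 Pa

57219.2775 Pa


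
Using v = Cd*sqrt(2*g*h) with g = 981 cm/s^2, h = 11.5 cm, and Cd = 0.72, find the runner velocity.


Formula: v = Cd * sqrt(2 * g * h)  (Torricelli with discharge coefficient)
2*g*h = 2 * 981 * 11.5 = 22563.0 cm^2/s^2
sqrt(22563.0) = 150.20985 cm/s
v = 0.72 * 150.20985 = 108.1511 cm/s

Final answer: 108.1511 cm/s


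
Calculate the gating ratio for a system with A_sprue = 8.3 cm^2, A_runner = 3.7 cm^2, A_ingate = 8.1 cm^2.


Sprue:Runner:Ingate = 1 : 3.7/8.3 : 8.1/8.3 = 1:0.45:0.98

Final answer: 1:0.45:0.98


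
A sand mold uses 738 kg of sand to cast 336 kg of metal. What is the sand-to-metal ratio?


Formula: Sand-to-Metal Ratio = W_sand / W_metal
Ratio = 738 kg / 336 kg = 2.1964

Answer: 2.1964


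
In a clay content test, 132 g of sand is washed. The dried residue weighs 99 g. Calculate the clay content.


Formula: Clay% = (W_total - W_washed) / W_total * 100
Clay mass = 132 - 99 = 33 g
Clay% = 33 / 132 * 100 = 25.0000%

25.0000%


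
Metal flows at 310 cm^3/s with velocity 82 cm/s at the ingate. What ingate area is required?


Formula: A_ingate = Q / v  (continuity equation)
A = 310 cm^3/s / 82 cm/s = 3.7805 cm^2

Answer: 3.7805 cm^2


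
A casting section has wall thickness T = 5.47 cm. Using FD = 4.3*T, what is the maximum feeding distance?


Formula: FD = 4.3 * T  (riser feeding-distance rule)
FD = 4.3 * 5.47 cm = 23.5210 cm

Final answer: 23.5210 cm


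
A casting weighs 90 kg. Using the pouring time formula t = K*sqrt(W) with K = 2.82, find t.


Formula: t = K * sqrt(W)
sqrt(W) = sqrt(90) = 9.48683
t = 2.82 * 9.48683 = 26.7529 s


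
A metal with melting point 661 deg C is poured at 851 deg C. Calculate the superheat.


Formula: Superheat = T_pour - T_melt
Superheat = 851 - 661 = 190 deg C

190 deg C


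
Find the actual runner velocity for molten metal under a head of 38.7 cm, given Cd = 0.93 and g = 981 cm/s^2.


Formula: v = Cd * sqrt(2 * g * h)  (Torricelli with discharge coefficient)
2*g*h = 2 * 981 * 38.7 = 75929.4 cm^2/s^2
sqrt(75929.4) = 275.55290 cm/s
v = 0.93 * 275.55290 = 256.2642 cm/s

Final answer: 256.2642 cm/s


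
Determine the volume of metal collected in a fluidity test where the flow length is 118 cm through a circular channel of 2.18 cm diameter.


Formula: V = pi * (d/2)^2 * L  (cylinder volume)
Radius = 2.18/2 = 1.09 cm
V = pi * 1.09^2 * 118 = 440.4381 cm^3


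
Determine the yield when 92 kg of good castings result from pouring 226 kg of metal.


Formula: Casting Yield = (W_good / W_total) * 100
Yield = (92 kg / 226 kg) * 100 = 40.7080%

Answer: 40.7080%


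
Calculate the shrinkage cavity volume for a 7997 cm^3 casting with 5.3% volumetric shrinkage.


Formula: V_shrink = V_casting * shrinkage_pct / 100
V_shrink = 7997 cm^3 * 5.3 / 100 = 423.8410 cm^3

Final answer: 423.8410 cm^3


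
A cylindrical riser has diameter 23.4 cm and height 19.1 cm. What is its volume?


Formula: V = pi * (D/2)^2 * H  (cylinder volume)
Radius = D/2 = 23.4/2 = 11.7 cm
V = pi * 11.7^2 * 19.1 = 8214.0050 cm^3


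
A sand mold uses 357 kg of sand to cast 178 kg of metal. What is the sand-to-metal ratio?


Formula: Sand-to-Metal Ratio = W_sand / W_metal
Ratio = 357 kg / 178 kg = 2.0056

Answer: 2.0056


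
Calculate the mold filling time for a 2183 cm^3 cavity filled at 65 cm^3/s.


Formula: t_fill = V_mold / Q_flow
t = 2183 cm^3 / 65 cm^3/s = 33.5846 s

Final answer: 33.5846 s


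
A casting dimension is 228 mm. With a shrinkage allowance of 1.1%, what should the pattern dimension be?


Formula: L_pattern = L_casting * (1 + shrinkage_rate/100)
Shrinkage factor = 1 + 1.1/100 = 1.011
L_pattern = 228 mm * 1.011 = 230.5080 mm

Final answer: 230.5080 mm


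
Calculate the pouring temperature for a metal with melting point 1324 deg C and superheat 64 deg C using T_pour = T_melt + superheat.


Formula: T_pour = T_melt + Superheat
T_pour = 1324 + 64 = 1388 deg C

Answer: 1388 deg C


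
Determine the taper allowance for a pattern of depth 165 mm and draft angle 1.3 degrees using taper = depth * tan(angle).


Formula: taper = depth * tan(draft_angle)
tan(1.3 deg) = 0.0226932
taper = 165 mm * 0.0226932 = 3.7444 mm

Answer: 3.7444 mm


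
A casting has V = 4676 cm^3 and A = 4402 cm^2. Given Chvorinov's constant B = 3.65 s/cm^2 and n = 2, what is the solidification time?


Formula: t_s = B * (V/A)^n  (Chvorinov's rule, n=2)
Modulus M = V/A = 4676/4402 = 1.062244 cm
M^2 = 1.062244^2 = 1.128362 cm^2
t_s = 3.65 * 1.128362 = 4.1185 s

Final answer: 4.1185 s


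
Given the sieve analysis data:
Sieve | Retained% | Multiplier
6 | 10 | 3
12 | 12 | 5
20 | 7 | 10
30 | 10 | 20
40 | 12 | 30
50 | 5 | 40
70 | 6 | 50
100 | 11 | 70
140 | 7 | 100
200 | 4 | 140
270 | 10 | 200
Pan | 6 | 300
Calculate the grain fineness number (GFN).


Formula: GFN = sum(pct * multiplier) / sum(pct)
sum(pct * multiplier) = 7050
sum(pct) = 100
GFN = 7050 / 100 = 70.50

70.50


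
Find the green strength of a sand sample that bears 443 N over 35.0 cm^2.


Formula: Compressive Strength = Force / Area
Strength = 443 N / 35.0 cm^2 = 12.6571 N/cm^2

12.6571 N/cm^2


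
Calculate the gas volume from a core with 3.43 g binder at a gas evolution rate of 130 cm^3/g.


Formula: V_gas = W_binder * gas_evolution_rate
V = 3.43 g * 130 cm^3/g = 445.9000 cm^3

Answer: 445.9000 cm^3


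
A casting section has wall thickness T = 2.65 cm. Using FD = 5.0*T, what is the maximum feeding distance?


Formula: FD = 5.0 * T  (riser feeding-distance rule)
FD = 5.0 * 2.65 cm = 13.2500 cm

Answer: 13.2500 cm


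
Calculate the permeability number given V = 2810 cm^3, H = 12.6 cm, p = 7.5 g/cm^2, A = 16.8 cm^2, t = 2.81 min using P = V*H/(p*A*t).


Formula: Permeability Number P = (V * H) / (p * A * t)
Numerator: V * H = 2810 * 12.6 = 35406.0
Denominator: p * A * t = 7.5 * 16.8 * 2.81 = 354.06
P = 35406.0 / 354.06 = 100.0000

Answer: 100.0000


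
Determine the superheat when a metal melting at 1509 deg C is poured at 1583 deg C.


Formula: Superheat = T_pour - T_melt
Superheat = 1583 - 1509 = 74 deg C

74 deg C


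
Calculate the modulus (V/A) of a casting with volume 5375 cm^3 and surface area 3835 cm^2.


Formula: Casting Modulus M = V / A
M = 5375 cm^3 / 3835 cm^2 = 1.4016 cm

1.4016 cm


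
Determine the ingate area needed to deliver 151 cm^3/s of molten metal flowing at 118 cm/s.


Formula: A_ingate = Q / v  (continuity equation)
A = 151 cm^3/s / 118 cm/s = 1.2797 cm^2

1.2797 cm^2


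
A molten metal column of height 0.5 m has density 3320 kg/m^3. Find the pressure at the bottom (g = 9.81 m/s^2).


Formula: P = rho * g * h
rho * g = 3320 * 9.81 = 32569.2 N/m^3
P = 32569.2 * 0.5 = 16284.6000 Pa

16284.6000 Pa


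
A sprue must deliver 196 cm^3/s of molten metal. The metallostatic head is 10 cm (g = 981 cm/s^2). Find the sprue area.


Formula: v = sqrt(2*g*h), A = Q/v
Velocity: v = sqrt(2 * 981 * 10) = sqrt(19620) = 140.0714 cm/s
Sprue area: A = Q / v = 196 / 140.0714 = 1.3993 cm^2


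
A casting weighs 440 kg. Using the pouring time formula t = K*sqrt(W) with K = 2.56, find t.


Formula: t = K * sqrt(W)
sqrt(W) = sqrt(440) = 20.97618
t = 2.56 * 20.97618 = 53.6990 s


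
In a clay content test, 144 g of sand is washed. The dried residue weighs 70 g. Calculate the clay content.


Formula: Clay% = (W_total - W_washed) / W_total * 100
Clay mass = 144 - 70 = 74 g
Clay% = 74 / 144 * 100 = 51.3889%

Final answer: 51.3889%


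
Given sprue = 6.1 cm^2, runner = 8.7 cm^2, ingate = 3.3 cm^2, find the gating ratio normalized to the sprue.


Sprue:Runner:Ingate = 1 : 8.7/6.1 : 3.3/6.1 = 1:1.43:0.54

Final answer: 1:1.43:0.54


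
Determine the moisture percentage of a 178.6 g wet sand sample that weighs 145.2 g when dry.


Formula: MC = (W_wet - W_dry) / W_wet * 100
Water mass = 178.6 - 145.2 = 33.4 g
MC = 33.4 / 178.6 * 100 = 18.7010%

18.7010%


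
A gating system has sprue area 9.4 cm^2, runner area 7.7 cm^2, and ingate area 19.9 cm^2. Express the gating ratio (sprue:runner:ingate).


Sprue:Runner:Ingate = 1 : 7.7/9.4 : 19.9/9.4 = 1:0.82:2.12


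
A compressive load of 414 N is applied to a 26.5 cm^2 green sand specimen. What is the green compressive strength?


Formula: Compressive Strength = Force / Area
Strength = 414 N / 26.5 cm^2 = 15.6226 N/cm^2

Answer: 15.6226 N/cm^2


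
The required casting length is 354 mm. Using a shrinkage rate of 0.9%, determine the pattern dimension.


Formula: L_pattern = L_casting * (1 + shrinkage_rate/100)
Shrinkage factor = 1 + 0.9/100 = 1.009
L_pattern = 354 mm * 1.009 = 357.1860 mm

Final answer: 357.1860 mm


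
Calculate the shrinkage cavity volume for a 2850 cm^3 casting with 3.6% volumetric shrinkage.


Formula: V_shrink = V_casting * shrinkage_pct / 100
V_shrink = 2850 cm^3 * 3.6 / 100 = 102.6000 cm^3

Final answer: 102.6000 cm^3


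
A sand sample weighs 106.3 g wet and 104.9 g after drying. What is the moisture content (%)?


Formula: MC = (W_wet - W_dry) / W_wet * 100
Water mass = 106.3 - 104.9 = 1.4 g
MC = 1.4 / 106.3 * 100 = 1.3170%

1.3170%


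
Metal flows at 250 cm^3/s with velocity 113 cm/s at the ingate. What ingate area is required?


Formula: A_ingate = Q / v  (continuity equation)
A = 250 cm^3/s / 113 cm/s = 2.2124 cm^2

Answer: 2.2124 cm^2


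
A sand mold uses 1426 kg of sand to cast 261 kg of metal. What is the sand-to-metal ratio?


Formula: Sand-to-Metal Ratio = W_sand / W_metal
Ratio = 1426 kg / 261 kg = 5.4636


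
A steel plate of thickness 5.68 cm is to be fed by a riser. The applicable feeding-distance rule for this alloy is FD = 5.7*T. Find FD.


Formula: FD = 5.7 * T  (riser feeding-distance rule)
FD = 5.7 * 5.68 cm = 32.3760 cm

Answer: 32.3760 cm


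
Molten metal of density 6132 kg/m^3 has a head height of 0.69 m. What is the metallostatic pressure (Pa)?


Formula: P = rho * g * h
rho * g = 6132 * 9.81 = 60154.92 N/m^3
P = 60154.92 * 0.69 = 41506.8948 Pa

Final answer: 41506.8948 Pa


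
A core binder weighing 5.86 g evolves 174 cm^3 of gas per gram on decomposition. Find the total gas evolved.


Formula: V_gas = W_binder * gas_evolution_rate
V = 5.86 g * 174 cm^3/g = 1019.6400 cm^3


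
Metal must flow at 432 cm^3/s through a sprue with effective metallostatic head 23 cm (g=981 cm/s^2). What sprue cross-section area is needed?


Formula: v = sqrt(2*g*h), A = Q/v
Velocity: v = sqrt(2 * 981 * 23) = sqrt(45126) = 212.4288 cm/s
Sprue area: A = Q / v = 432 / 212.4288 = 2.0336 cm^2

Answer: 2.0336 cm^2


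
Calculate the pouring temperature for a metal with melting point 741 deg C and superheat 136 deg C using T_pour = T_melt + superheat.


Formula: T_pour = T_melt + Superheat
T_pour = 741 + 136 = 877 deg C

877 deg C


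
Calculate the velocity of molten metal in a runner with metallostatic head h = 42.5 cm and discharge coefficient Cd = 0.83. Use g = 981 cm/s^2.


Formula: v = Cd * sqrt(2 * g * h)  (Torricelli with discharge coefficient)
2*g*h = 2 * 981 * 42.5 = 83385.0 cm^2/s^2
sqrt(83385.0) = 288.76461 cm/s
v = 0.83 * 288.76461 = 239.6746 cm/s

Final answer: 239.6746 cm/s


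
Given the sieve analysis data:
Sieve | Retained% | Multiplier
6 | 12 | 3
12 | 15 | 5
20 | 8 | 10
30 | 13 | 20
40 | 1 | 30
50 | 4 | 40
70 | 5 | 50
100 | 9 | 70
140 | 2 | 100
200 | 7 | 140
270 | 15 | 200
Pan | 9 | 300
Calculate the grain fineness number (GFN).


Formula: GFN = sum(pct * multiplier) / sum(pct)
sum(pct * multiplier) = 8401
sum(pct) = 100
GFN = 8401 / 100 = 84.01

84.01


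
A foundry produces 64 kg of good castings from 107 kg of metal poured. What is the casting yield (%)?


Formula: Casting Yield = (W_good / W_total) * 100
Yield = (64 kg / 107 kg) * 100 = 59.8131%

Final answer: 59.8131%


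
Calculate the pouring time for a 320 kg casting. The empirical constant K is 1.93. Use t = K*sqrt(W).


Formula: t = K * sqrt(W)
sqrt(W) = sqrt(320) = 17.88854
t = 1.93 * 17.88854 = 34.5249 s

Final answer: 34.5249 s


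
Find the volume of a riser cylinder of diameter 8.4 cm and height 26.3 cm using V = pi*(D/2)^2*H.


Formula: V = pi * (D/2)^2 * H  (cylinder volume)
Radius = D/2 = 8.4/2 = 4.2 cm
V = pi * 4.2^2 * 26.3 = 1457.4854 cm^3

1457.4854 cm^3


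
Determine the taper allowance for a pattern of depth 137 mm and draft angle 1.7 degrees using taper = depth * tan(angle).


Formula: taper = depth * tan(draft_angle)
tan(1.7 deg) = 0.0296793
taper = 137 mm * 0.0296793 = 4.0661 mm


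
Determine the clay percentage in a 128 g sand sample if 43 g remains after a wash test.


Formula: Clay% = (W_total - W_washed) / W_total * 100
Clay mass = 128 - 43 = 85 g
Clay% = 85 / 128 * 100 = 66.4062%

66.4062%


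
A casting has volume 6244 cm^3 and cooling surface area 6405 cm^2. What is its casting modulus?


Formula: Casting Modulus M = V / A
M = 6244 cm^3 / 6405 cm^2 = 0.9749 cm


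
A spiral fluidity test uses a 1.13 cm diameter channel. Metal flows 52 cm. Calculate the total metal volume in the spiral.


Formula: V = pi * (d/2)^2 * L  (cylinder volume)
Radius = 1.13/2 = 0.565 cm
V = pi * 0.565^2 * 52 = 52.1495 cm^3


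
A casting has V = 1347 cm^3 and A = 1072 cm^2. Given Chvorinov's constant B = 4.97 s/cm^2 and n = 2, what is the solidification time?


Formula: t_s = B * (V/A)^n  (Chvorinov's rule, n=2)
Modulus M = V/A = 1347/1072 = 1.256530 cm
M^2 = 1.256530^2 = 1.578868 cm^2
t_s = 4.97 * 1.578868 = 7.8470 s

Answer: 7.8470 s


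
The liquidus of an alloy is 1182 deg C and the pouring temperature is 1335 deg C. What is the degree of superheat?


Formula: Superheat = T_pour - T_melt
Superheat = 1335 - 1182 = 153 deg C

Answer: 153 deg C


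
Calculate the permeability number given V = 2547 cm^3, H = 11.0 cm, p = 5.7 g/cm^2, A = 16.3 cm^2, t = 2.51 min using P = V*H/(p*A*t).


Formula: Permeability Number P = (V * H) / (p * A * t)
Numerator: V * H = 2547 * 11.0 = 28017.0
Denominator: p * A * t = 5.7 * 16.3 * 2.51 = 233.2041
P = 28017.0 / 233.2041 = 120.1394

Final answer: 120.1394


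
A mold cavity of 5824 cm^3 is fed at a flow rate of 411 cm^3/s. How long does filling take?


Formula: t_fill = V_mold / Q_flow
t = 5824 cm^3 / 411 cm^3/s = 14.1703 s


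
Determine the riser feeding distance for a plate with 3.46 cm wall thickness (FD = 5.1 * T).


Formula: FD = 5.1 * T  (riser feeding-distance rule)
FD = 5.1 * 3.46 cm = 17.6460 cm

Answer: 17.6460 cm


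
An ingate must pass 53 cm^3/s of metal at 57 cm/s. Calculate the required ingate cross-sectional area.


Formula: A_ingate = Q / v  (continuity equation)
A = 53 cm^3/s / 57 cm/s = 0.9298 cm^2

Final answer: 0.9298 cm^2


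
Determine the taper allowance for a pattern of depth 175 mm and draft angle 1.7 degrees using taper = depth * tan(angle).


Formula: taper = depth * tan(draft_angle)
tan(1.7 deg) = 0.0296793
taper = 175 mm * 0.0296793 = 5.1939 mm

Answer: 5.1939 mm


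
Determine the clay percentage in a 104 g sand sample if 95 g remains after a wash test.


Formula: Clay% = (W_total - W_washed) / W_total * 100
Clay mass = 104 - 95 = 9 g
Clay% = 9 / 104 * 100 = 8.6538%

Answer: 8.6538%


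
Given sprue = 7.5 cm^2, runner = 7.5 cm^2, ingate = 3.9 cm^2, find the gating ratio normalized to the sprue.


Sprue:Runner:Ingate = 1 : 7.5/7.5 : 3.9/7.5 = 1:1.00:0.52

1:1.00:0.52


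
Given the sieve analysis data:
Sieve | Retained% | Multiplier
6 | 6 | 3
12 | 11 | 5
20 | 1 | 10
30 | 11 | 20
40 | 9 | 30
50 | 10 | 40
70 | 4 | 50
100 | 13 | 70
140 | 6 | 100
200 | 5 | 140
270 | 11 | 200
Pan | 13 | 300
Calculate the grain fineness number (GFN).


Formula: GFN = sum(pct * multiplier) / sum(pct)
sum(pct * multiplier) = 9483
sum(pct) = 100
GFN = 9483 / 100 = 94.83


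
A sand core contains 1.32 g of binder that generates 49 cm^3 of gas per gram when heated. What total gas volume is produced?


Formula: V_gas = W_binder * gas_evolution_rate
V = 1.32 g * 49 cm^3/g = 64.6800 cm^3

64.6800 cm^3


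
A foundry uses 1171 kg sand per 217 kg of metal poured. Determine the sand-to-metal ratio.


Formula: Sand-to-Metal Ratio = W_sand / W_metal
Ratio = 1171 kg / 217 kg = 5.3963

Answer: 5.3963


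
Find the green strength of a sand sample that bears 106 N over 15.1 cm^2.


Formula: Compressive Strength = Force / Area
Strength = 106 N / 15.1 cm^2 = 7.0199 N/cm^2

Final answer: 7.0199 N/cm^2


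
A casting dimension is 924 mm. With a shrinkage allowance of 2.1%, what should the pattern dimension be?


Formula: L_pattern = L_casting * (1 + shrinkage_rate/100)
Shrinkage factor = 1 + 2.1/100 = 1.021
L_pattern = 924 mm * 1.021 = 943.4040 mm

943.4040 mm


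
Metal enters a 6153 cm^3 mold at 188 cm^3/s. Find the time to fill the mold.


Formula: t_fill = V_mold / Q_flow
t = 6153 cm^3 / 188 cm^3/s = 32.7287 s

Final answer: 32.7287 s


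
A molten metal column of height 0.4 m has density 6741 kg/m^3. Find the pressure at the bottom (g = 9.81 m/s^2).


Formula: P = rho * g * h
rho * g = 6741 * 9.81 = 66129.21 N/m^3
P = 66129.21 * 0.4 = 26451.6840 Pa

Answer: 26451.6840 Pa


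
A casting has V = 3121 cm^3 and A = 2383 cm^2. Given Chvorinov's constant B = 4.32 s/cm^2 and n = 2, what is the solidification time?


Formula: t_s = B * (V/A)^n  (Chvorinov's rule, n=2)
Modulus M = V/A = 3121/2383 = 1.309694 cm
M^2 = 1.309694^2 = 1.715298 cm^2
t_s = 4.32 * 1.715298 = 7.4101 s

7.4101 s


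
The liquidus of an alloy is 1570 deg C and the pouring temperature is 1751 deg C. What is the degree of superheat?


Formula: Superheat = T_pour - T_melt
Superheat = 1751 - 1570 = 181 deg C

Final answer: 181 deg C


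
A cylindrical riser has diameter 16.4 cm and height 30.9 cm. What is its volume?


Formula: V = pi * (D/2)^2 * H  (cylinder volume)
Radius = D/2 = 16.4/2 = 8.2 cm
V = pi * 8.2^2 * 30.9 = 6527.3373 cm^3


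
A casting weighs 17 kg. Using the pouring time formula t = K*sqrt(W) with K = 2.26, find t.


Formula: t = K * sqrt(W)
sqrt(W) = sqrt(17) = 4.12311
t = 2.26 * 4.12311 = 9.3182 s


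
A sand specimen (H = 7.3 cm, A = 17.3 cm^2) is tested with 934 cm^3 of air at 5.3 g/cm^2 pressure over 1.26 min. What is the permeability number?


Formula: Permeability Number P = (V * H) / (p * A * t)
Numerator: V * H = 934 * 7.3 = 6818.2
Denominator: p * A * t = 5.3 * 17.3 * 1.26 = 115.5294
P = 6818.2 / 115.5294 = 59.0170


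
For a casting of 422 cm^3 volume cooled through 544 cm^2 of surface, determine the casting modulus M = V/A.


Formula: Casting Modulus M = V / A
M = 422 cm^3 / 544 cm^2 = 0.7757 cm

Answer: 0.7757 cm


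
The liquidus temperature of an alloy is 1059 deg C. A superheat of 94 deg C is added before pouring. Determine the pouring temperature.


Formula: T_pour = T_melt + Superheat
T_pour = 1059 + 94 = 1153 deg C


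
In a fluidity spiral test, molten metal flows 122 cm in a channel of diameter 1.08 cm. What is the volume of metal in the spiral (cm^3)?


Formula: V = pi * (d/2)^2 * L  (cylinder volume)
Radius = 1.08/2 = 0.54 cm
V = pi * 0.54^2 * 122 = 111.7628 cm^3


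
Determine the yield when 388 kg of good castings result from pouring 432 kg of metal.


Formula: Casting Yield = (W_good / W_total) * 100
Yield = (388 kg / 432 kg) * 100 = 89.8148%

Answer: 89.8148%


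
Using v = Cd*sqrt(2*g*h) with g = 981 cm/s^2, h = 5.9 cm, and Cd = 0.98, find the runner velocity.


Formula: v = Cd * sqrt(2 * g * h)  (Torricelli with discharge coefficient)
2*g*h = 2 * 981 * 5.9 = 11575.8 cm^2/s^2
sqrt(11575.8) = 107.59089 cm/s
v = 0.98 * 107.59089 = 105.4391 cm/s

Final answer: 105.4391 cm/s


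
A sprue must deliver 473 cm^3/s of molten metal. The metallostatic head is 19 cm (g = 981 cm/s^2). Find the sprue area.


Formula: v = sqrt(2*g*h), A = Q/v
Velocity: v = sqrt(2 * 981 * 19) = sqrt(37278) = 193.0751 cm/s
Sprue area: A = Q / v = 473 / 193.0751 = 2.4498 cm^2

Final answer: 2.4498 cm^2


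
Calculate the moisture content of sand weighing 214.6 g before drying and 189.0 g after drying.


Formula: MC = (W_wet - W_dry) / W_wet * 100
Water mass = 214.6 - 189.0 = 25.6 g
MC = 25.6 / 214.6 * 100 = 11.9292%

11.9292%


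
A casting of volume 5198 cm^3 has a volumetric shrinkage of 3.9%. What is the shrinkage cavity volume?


Formula: V_shrink = V_casting * shrinkage_pct / 100
V_shrink = 5198 cm^3 * 3.9 / 100 = 202.7220 cm^3

Final answer: 202.7220 cm^3


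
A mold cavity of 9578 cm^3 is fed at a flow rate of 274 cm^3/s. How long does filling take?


Formula: t_fill = V_mold / Q_flow
t = 9578 cm^3 / 274 cm^3/s = 34.9562 s


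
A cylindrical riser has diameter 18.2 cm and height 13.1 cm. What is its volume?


Formula: V = pi * (D/2)^2 * H  (cylinder volume)
Radius = D/2 = 18.2/2 = 9.1 cm
V = pi * 9.1^2 * 13.1 = 3408.0343 cm^3

Answer: 3408.0343 cm^3


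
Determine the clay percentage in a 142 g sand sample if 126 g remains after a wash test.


Formula: Clay% = (W_total - W_washed) / W_total * 100
Clay mass = 142 - 126 = 16 g
Clay% = 16 / 142 * 100 = 11.2676%


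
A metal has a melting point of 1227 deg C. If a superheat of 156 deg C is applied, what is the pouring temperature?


Formula: T_pour = T_melt + Superheat
T_pour = 1227 + 156 = 1383 deg C

1383 deg C


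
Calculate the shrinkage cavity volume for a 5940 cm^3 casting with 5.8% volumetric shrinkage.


Formula: V_shrink = V_casting * shrinkage_pct / 100
V_shrink = 5940 cm^3 * 5.8 / 100 = 344.5200 cm^3

Answer: 344.5200 cm^3


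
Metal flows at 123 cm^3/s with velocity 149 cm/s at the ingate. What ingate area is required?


Formula: A_ingate = Q / v  (continuity equation)
A = 123 cm^3/s / 149 cm/s = 0.8255 cm^2


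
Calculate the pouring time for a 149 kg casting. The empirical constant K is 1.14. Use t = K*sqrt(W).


Formula: t = K * sqrt(W)
sqrt(W) = sqrt(149) = 12.20656
t = 1.14 * 12.20656 = 13.9155 s


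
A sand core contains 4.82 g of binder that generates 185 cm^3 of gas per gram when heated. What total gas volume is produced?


Formula: V_gas = W_binder * gas_evolution_rate
V = 4.82 g * 185 cm^3/g = 891.7000 cm^3

Final answer: 891.7000 cm^3


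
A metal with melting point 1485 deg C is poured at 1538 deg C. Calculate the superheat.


Formula: Superheat = T_pour - T_melt
Superheat = 1538 - 1485 = 53 deg C


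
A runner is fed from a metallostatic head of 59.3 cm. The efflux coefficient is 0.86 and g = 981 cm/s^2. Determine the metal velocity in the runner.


Formula: v = Cd * sqrt(2 * g * h)  (Torricelli with discharge coefficient)
2*g*h = 2 * 981 * 59.3 = 116346.6 cm^2/s^2
sqrt(116346.6) = 341.09617 cm/s
v = 0.86 * 341.09617 = 293.3427 cm/s

293.3427 cm/s


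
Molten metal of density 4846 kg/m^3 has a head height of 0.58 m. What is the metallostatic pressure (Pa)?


Formula: P = rho * g * h
rho * g = 4846 * 9.81 = 47539.26 N/m^3
P = 47539.26 * 0.58 = 27572.7708 Pa

27572.7708 Pa


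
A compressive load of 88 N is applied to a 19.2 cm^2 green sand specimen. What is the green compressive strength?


Formula: Compressive Strength = Force / Area
Strength = 88 N / 19.2 cm^2 = 4.5833 N/cm^2

Answer: 4.5833 N/cm^2


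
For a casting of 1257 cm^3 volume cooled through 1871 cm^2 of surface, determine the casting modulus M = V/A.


Formula: Casting Modulus M = V / A
M = 1257 cm^3 / 1871 cm^2 = 0.6718 cm


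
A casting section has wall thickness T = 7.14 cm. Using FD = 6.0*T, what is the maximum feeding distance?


Formula: FD = 6.0 * T  (riser feeding-distance rule)
FD = 6.0 * 7.14 cm = 42.8400 cm

Answer: 42.8400 cm


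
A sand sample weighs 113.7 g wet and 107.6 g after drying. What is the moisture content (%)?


Formula: MC = (W_wet - W_dry) / W_wet * 100
Water mass = 113.7 - 107.6 = 6.1 g
MC = 6.1 / 113.7 * 100 = 5.3650%


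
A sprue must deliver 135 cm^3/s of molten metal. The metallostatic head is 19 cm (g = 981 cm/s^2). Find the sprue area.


Formula: v = sqrt(2*g*h), A = Q/v
Velocity: v = sqrt(2 * 981 * 19) = sqrt(37278) = 193.0751 cm/s
Sprue area: A = Q / v = 135 / 193.0751 = 0.6992 cm^2


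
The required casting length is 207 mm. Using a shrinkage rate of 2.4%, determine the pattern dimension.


Formula: L_pattern = L_casting * (1 + shrinkage_rate/100)
Shrinkage factor = 1 + 2.4/100 = 1.024
L_pattern = 207 mm * 1.024 = 211.9680 mm

Final answer: 211.9680 mm


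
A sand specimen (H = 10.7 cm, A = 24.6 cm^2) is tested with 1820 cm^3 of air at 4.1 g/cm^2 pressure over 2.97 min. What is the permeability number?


Formula: Permeability Number P = (V * H) / (p * A * t)
Numerator: V * H = 1820 * 10.7 = 19474.0
Denominator: p * A * t = 4.1 * 24.6 * 2.97 = 299.5542
P = 19474.0 / 299.5542 = 65.0099


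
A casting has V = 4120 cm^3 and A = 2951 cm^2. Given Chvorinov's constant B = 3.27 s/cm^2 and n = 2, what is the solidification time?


Formula: t_s = B * (V/A)^n  (Chvorinov's rule, n=2)
Modulus M = V/A = 4120/2951 = 1.396137 cm
M^2 = 1.396137^2 = 1.949199 cm^2
t_s = 3.27 * 1.949199 = 6.3739 s

Final answer: 6.3739 s


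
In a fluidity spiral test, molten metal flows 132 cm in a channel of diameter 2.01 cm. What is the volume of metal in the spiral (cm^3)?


Formula: V = pi * (d/2)^2 * L  (cylinder volume)
Radius = 2.01/2 = 1.005 cm
V = pi * 1.005^2 * 132 = 418.8475 cm^3

418.8475 cm^3


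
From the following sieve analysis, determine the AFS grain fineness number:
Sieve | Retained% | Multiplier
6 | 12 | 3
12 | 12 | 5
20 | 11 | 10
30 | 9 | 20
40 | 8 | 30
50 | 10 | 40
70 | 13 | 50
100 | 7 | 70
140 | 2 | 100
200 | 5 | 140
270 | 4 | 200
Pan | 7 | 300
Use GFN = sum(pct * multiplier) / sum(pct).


Formula: GFN = sum(pct * multiplier) / sum(pct)
sum(pct * multiplier) = 5966
sum(pct) = 100
GFN = 5966 / 100 = 59.66

Final answer: 59.66


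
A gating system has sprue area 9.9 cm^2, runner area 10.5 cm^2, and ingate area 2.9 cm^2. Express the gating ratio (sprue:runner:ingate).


Sprue:Runner:Ingate = 1 : 10.5/9.9 : 2.9/9.9 = 1:1.06:0.29

1:1.06:0.29


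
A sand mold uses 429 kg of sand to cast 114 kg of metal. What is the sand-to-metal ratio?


Formula: Sand-to-Metal Ratio = W_sand / W_metal
Ratio = 429 kg / 114 kg = 3.7632

Answer: 3.7632


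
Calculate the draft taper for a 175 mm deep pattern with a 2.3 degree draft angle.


Formula: taper = depth * tan(draft_angle)
tan(2.3 deg) = 0.0401641
taper = 175 mm * 0.0401641 = 7.0287 mm


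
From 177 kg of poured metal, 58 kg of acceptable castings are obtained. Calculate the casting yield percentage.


Formula: Casting Yield = (W_good / W_total) * 100
Yield = (58 kg / 177 kg) * 100 = 32.7684%


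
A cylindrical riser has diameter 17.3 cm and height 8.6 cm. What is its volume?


Formula: V = pi * (D/2)^2 * H  (cylinder volume)
Radius = D/2 = 17.3/2 = 8.65 cm
V = pi * 8.65^2 * 8.6 = 2021.5316 cm^3

Answer: 2021.5316 cm^3


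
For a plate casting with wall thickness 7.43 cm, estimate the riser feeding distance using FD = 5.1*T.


Formula: FD = 5.1 * T  (riser feeding-distance rule)
FD = 5.1 * 7.43 cm = 37.8930 cm

Final answer: 37.8930 cm


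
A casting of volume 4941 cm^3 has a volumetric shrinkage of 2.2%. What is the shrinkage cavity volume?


Formula: V_shrink = V_casting * shrinkage_pct / 100
V_shrink = 4941 cm^3 * 2.2 / 100 = 108.7020 cm^3

Answer: 108.7020 cm^3


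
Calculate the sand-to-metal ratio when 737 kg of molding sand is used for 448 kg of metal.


Formula: Sand-to-Metal Ratio = W_sand / W_metal
Ratio = 737 kg / 448 kg = 1.6451

Final answer: 1.6451


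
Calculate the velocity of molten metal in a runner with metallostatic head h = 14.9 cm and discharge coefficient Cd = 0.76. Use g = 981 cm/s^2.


Formula: v = Cd * sqrt(2 * g * h)  (Torricelli with discharge coefficient)
2*g*h = 2 * 981 * 14.9 = 29233.8 cm^2/s^2
sqrt(29233.8) = 170.97895 cm/s
v = 0.76 * 170.97895 = 129.9440 cm/s

Final answer: 129.9440 cm/s


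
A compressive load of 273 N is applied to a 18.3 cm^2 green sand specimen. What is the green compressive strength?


Formula: Compressive Strength = Force / Area
Strength = 273 N / 18.3 cm^2 = 14.9180 N/cm^2


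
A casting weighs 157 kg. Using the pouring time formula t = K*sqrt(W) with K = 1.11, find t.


Formula: t = K * sqrt(W)
sqrt(W) = sqrt(157) = 12.52996
t = 1.11 * 12.52996 = 13.9083 s

Final answer: 13.9083 s


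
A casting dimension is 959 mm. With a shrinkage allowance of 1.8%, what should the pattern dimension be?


Formula: L_pattern = L_casting * (1 + shrinkage_rate/100)
Shrinkage factor = 1 + 1.8/100 = 1.018
L_pattern = 959 mm * 1.018 = 976.2620 mm

Answer: 976.2620 mm


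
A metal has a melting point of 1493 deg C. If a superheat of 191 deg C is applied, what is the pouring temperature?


Formula: T_pour = T_melt + Superheat
T_pour = 1493 + 191 = 1684 deg C

1684 deg C


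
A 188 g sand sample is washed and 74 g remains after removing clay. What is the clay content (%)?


Formula: Clay% = (W_total - W_washed) / W_total * 100
Clay mass = 188 - 74 = 114 g
Clay% = 114 / 188 * 100 = 60.6383%


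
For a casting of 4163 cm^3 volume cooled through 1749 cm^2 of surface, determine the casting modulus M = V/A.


Formula: Casting Modulus M = V / A
M = 4163 cm^3 / 1749 cm^2 = 2.3802 cm


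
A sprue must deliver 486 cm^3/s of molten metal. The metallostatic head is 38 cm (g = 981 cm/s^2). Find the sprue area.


Formula: v = sqrt(2*g*h), A = Q/v
Velocity: v = sqrt(2 * 981 * 38) = sqrt(74556) = 273.0494 cm/s
Sprue area: A = Q / v = 486 / 273.0494 = 1.7799 cm^2


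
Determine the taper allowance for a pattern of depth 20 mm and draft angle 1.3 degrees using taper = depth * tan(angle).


Formula: taper = depth * tan(draft_angle)
tan(1.3 deg) = 0.0226932
taper = 20 mm * 0.0226932 = 0.4539 mm

Final answer: 0.4539 mm


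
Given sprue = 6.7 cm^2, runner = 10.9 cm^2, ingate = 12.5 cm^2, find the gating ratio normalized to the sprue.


Sprue:Runner:Ingate = 1 : 10.9/6.7 : 12.5/6.7 = 1:1.63:1.87

Answer: 1:1.63:1.87


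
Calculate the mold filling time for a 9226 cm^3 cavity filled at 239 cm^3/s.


Formula: t_fill = V_mold / Q_flow
t = 9226 cm^3 / 239 cm^3/s = 38.6025 s

Final answer: 38.6025 s


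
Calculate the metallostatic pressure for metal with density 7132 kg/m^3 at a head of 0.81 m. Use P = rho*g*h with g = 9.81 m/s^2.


Formula: P = rho * g * h
rho * g = 7132 * 9.81 = 69964.92 N/m^3
P = 69964.92 * 0.81 = 56671.5852 Pa

Final answer: 56671.5852 Pa


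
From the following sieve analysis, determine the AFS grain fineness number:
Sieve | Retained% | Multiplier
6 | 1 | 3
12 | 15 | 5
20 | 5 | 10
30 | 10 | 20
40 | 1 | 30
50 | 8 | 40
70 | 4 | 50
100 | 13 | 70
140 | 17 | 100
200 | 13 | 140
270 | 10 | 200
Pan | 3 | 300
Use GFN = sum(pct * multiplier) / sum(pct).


Formula: GFN = sum(pct * multiplier) / sum(pct)
sum(pct * multiplier) = 8208
sum(pct) = 100
GFN = 8208 / 100 = 82.08


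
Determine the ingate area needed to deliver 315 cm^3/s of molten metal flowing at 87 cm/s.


Formula: A_ingate = Q / v  (continuity equation)
A = 315 cm^3/s / 87 cm/s = 3.6207 cm^2

Answer: 3.6207 cm^2


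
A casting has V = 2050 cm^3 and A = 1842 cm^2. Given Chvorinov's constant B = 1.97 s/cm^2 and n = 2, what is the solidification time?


Formula: t_s = B * (V/A)^n  (Chvorinov's rule, n=2)
Modulus M = V/A = 2050/1842 = 1.112921 cm
M^2 = 1.112921^2 = 1.238593 cm^2
t_s = 1.97 * 1.238593 = 2.4400 s


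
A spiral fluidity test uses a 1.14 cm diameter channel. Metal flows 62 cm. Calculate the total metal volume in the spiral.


Formula: V = pi * (d/2)^2 * L  (cylinder volume)
Radius = 1.14/2 = 0.57 cm
V = pi * 0.57^2 * 62 = 63.2836 cm^3

Final answer: 63.2836 cm^3


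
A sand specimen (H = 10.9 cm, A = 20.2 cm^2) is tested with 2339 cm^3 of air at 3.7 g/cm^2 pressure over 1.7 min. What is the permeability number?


Formula: Permeability Number P = (V * H) / (p * A * t)
Numerator: V * H = 2339 * 10.9 = 25495.1
Denominator: p * A * t = 3.7 * 20.2 * 1.7 = 127.058
P = 25495.1 / 127.058 = 200.6572


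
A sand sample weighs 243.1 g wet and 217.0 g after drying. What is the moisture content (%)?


Formula: MC = (W_wet - W_dry) / W_wet * 100
Water mass = 243.1 - 217.0 = 26.1 g
MC = 26.1 / 243.1 * 100 = 10.7363%

Answer: 10.7363%


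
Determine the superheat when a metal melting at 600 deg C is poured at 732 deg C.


Formula: Superheat = T_pour - T_melt
Superheat = 732 - 600 = 132 deg C

132 deg C


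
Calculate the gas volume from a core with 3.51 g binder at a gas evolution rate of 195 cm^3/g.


Formula: V_gas = W_binder * gas_evolution_rate
V = 3.51 g * 195 cm^3/g = 684.4500 cm^3

Final answer: 684.4500 cm^3


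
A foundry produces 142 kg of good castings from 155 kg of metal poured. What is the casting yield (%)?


Formula: Casting Yield = (W_good / W_total) * 100
Yield = (142 kg / 155 kg) * 100 = 91.6129%

Answer: 91.6129%


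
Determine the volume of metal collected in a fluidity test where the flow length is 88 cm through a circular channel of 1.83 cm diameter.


Formula: V = pi * (d/2)^2 * L  (cylinder volume)
Radius = 1.83/2 = 0.915 cm
V = pi * 0.915^2 * 88 = 231.4594 cm^3

Final answer: 231.4594 cm^3


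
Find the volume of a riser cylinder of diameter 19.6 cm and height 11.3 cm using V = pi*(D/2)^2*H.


Formula: V = pi * (D/2)^2 * H  (cylinder volume)
Radius = D/2 = 19.6/2 = 9.8 cm
V = pi * 9.8^2 * 11.3 = 3409.4197 cm^3

Answer: 3409.4197 cm^3


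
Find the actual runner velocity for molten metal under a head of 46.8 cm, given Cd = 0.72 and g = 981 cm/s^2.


Formula: v = Cd * sqrt(2 * g * h)  (Torricelli with discharge coefficient)
2*g*h = 2 * 981 * 46.8 = 91821.6 cm^2/s^2
sqrt(91821.6) = 303.02079 cm/s
v = 0.72 * 303.02079 = 218.1750 cm/s

Answer: 218.1750 cm/s
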